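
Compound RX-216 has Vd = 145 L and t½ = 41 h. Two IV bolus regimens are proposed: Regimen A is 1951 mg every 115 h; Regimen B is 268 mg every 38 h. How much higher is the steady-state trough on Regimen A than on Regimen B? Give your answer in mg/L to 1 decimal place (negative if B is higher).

Regimen A: f = (1/2)^(115/41) ≈ 0.1431; Cmin,ss = (1951/145)·f/(1−f) ≈ 2.247 mg/L.
Regimen B: f = (1/2)^(38/41) ≈ 0.5260; Cmin,ss = (268/145)·f/(1−f) ≈ 2.051 mg/L.
Difference ≈ 2.247 − 2.051 ≈ 0.196 mg/L.

0.2 mg/L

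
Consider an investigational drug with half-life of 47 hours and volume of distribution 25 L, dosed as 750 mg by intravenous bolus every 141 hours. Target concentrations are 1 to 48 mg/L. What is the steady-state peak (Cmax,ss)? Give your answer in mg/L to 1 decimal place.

34.3 mg/L

τ = 141 h = 3 half-lives, so f = (1/2)^3 = 0.125.
Accumulation ratio R = 1/(1 − f) = 1/0.875 = 8/7.
Single-dose peak C₀ = D/Vd = 750/25 = 30 mg/L.
Steady-state peak Cmax,ss = C₀·R = 30 × 8/7 ≈ 34.286 mg/L.
Peak 34.3 mg/L vs MTC 48 mg/L: below toxic threshold.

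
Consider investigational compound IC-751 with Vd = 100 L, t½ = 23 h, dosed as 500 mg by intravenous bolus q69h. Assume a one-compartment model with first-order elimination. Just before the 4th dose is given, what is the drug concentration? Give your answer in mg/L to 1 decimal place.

0.7 mg/L

f = (1/2)^(τ/t½) = (1/2)^(69/23) ≈ 0.1250.
C₀ = D/Vd = 500/100 ≈ 5.000 mg/L.
Before the 4th dose, 3 doses have been given. Superposition: Cmin = C₀·(f + f² + … + f^3).
≈ 5.000 × (0.1250 + 0.0156 + 0.0020) ≈ 5.000 × 0.1426 ≈ 0.713 mg/L.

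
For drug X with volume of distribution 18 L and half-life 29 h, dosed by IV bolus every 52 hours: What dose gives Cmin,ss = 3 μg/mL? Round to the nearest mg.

133 mg

τ/t½ = 52/29 ≈ 1.7931, so f = (1/2)^(52/29) ≈ 0.288551.
Cmin,ss = (D/Vd)·f/(1−f), so D = Cmin,ss·Vd·(1−f)/f.
D = 3 × 18 × (1−f)/f ≈ 3 × 18 × 2.46559 ≈ 133.14 mg.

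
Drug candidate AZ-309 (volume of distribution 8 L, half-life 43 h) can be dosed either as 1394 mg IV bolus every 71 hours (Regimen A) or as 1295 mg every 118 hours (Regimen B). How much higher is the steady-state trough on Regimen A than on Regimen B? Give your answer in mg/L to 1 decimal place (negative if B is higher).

Regimen A: f = (1/2)^(71/43) ≈ 0.3184; Cmin,ss = (1394/8)·f/(1−f) ≈ 81.398 mg/L.
Regimen B: f = (1/2)^(118/43) ≈ 0.1493; Cmin,ss = (1295/8)·f/(1−f) ≈ 28.409 mg/L.
Difference ≈ 81.398 − 28.409 ≈ 52.989 mg/L.

53.0 mg/L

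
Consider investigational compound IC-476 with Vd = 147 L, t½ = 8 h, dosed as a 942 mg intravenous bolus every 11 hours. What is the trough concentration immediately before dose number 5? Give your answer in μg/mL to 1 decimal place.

f = (1/2)^(τ/t½) = (1/2)^(11/8) ≈ 0.3856.
C₀ = D/Vd = 942/147 ≈ 6.408 μg/mL.
Before the 5th dose, 4 doses have been given. Superposition: Cmin = C₀·(f + f² + … + f^4).
≈ 6.408 × (0.3856 + 0.1487 + 0.0573 + 0.0221) ≈ 6.408 × 0.6137 ≈ 3.933 μg/mL.

3.9 μg/mL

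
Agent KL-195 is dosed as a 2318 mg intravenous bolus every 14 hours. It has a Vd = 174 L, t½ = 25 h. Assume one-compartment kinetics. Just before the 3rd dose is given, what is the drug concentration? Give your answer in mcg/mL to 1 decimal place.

f = (1/2)^(τ/t½) = (1/2)^(14/25) ≈ 0.6783.
C₀ = D/Vd = 2318/174 ≈ 13.322 mcg/mL.
Before the 3rd dose, 2 doses have been given. Superposition: Cmin = C₀·(f + f²).
≈ 13.322 × (0.6783 + 0.4601) ≈ 13.322 × 1.1384 ≈ 15.166 mcg/mL.

15.2 mcg/mL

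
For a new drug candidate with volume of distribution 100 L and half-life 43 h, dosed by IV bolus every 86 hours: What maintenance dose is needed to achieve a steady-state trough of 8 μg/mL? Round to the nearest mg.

τ/t½ = 86/43 ≈ 2, so f = (1/2)^(86/43) ≈ 0.250000.
Cmin,ss = (D/Vd)·f/(1−f), so D = Cmin,ss·Vd·(1−f)/f.
D = 8 × 100 × (1−f)/f ≈ 8 × 100 × 3.00000 ≈ 2400.00 mg.

2400 mg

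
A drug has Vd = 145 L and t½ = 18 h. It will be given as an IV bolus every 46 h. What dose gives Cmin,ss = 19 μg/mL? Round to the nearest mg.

13441 mg

τ/t½ = 46/18 ≈ 2.5556, so f = (1/2)^(46/18) ≈ 0.170099.
Cmin,ss = (D/Vd)·f/(1−f), so D = Cmin,ss·Vd·(1−f)/f.
D = 19 × 145 × (1−f)/f ≈ 19 × 145 × 4.87893 ≈ 13441.45 mg.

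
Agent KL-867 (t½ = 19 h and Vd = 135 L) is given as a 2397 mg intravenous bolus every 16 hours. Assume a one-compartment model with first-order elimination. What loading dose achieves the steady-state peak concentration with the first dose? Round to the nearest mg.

5421 mg

f = (1/2)^(16/19) ≈ 0.557829; accumulation ratio R = 1/(1−f) ≈ 2.26157.
Loading dose to hit Cmax,ss on first dose: D_load = D_maint·R ≈ 2397 × 2.26157 ≈ 5420.98 mg.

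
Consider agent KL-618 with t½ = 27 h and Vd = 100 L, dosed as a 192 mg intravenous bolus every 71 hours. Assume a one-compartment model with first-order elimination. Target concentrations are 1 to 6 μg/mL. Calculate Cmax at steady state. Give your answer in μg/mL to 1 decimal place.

Over one 71-h interval, 71/27 ≈ 2.6296 half-lives elapse, leaving f ≈ 0.1616 of each dose.
Accumulation ratio R = 1/(1 − f) ≈ 1/0.8384 ≈ 1.1927.
Each bolus raises the concentration by D/Vd = 192/100 ≈ 1.920 μg/mL.
Steady-state peak Cmax,ss = C₀·R ≈ 1.920 × 1.1927 ≈ 2.290 μg/mL.
Peak 2.3 μg/mL vs MTC 6 μg/mL: below toxic threshold.

2.3 μg/mL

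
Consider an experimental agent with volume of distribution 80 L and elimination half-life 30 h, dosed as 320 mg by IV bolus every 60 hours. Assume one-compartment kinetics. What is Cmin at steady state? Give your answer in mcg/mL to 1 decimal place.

1.3 mcg/mL

The dosing interval is 2 half-lives, so f = 2^(−2) = 0.25.
At steady state, R = 1/(1 − 0.25) = 4/3.
Single-dose peak C₀ = D/Vd = 320/80 = 4 mcg/mL.
Steady-state peak Cmax,ss = C₀·R = 4 × 4/3 ≈ 5.333 mcg/mL.
Steady-state trough Cmin,ss = Cmax,ss·f ≈ 5.333 × 0.25 ≈ 1.333 mcg/mL.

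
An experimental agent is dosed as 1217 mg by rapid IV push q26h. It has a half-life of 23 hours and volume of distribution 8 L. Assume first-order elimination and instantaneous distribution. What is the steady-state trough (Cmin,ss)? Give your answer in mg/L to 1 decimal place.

τ/t½ = 26/23 ≈ 1.1304, so fraction remaining f = (1/2)^(26/23) ≈ 0.4568.
Each bolus raises the concentration by D/Vd = 1217/8 ≈ 152.125 mg/L.
Steady-state trough Cmin,ss = C₀·f/(1−f) ≈ 152.125 × 0.4568/0.5432 ≈ 127.928 mg/L.

127.9 mg/L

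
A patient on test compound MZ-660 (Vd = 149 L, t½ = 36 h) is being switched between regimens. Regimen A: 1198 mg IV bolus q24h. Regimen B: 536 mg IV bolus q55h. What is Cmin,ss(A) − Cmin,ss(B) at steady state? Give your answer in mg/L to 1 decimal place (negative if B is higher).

Regimen A: f = (1/2)^(24/36) ≈ 0.6300; Cmin,ss = (1198/149)·f/(1−f) ≈ 13.690 mg/L.
Regimen B: f = (1/2)^(55/36) ≈ 0.3468; Cmin,ss = (536/149)·f/(1−f) ≈ 1.910 mg/L.
Difference ≈ 13.690 − 1.910 ≈ 11.780 mg/L.

11.8 mg/L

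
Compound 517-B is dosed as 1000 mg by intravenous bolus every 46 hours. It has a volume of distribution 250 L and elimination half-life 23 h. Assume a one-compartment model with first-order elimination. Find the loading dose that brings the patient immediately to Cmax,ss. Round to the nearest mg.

f = (1/2)^(46/23) ≈ 0.250000; accumulation ratio R = 1/(1−f) ≈ 1.33333.
Loading dose to hit Cmax,ss on first dose: D_load = D_maint·R ≈ 1000 × 1.33333 ≈ 1333.33 mg.

1333 mg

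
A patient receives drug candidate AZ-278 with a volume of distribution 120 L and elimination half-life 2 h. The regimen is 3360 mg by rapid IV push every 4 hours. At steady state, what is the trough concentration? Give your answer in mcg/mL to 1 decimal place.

τ = 4 h = 2 half-lives, so f = (1/2)^2 = 0.25.
At steady state, R = 1/(1 − 0.25) = 4/3.
Single-dose peak C₀ = D/Vd = 3360/120 = 28 mcg/mL.
Steady-state peak Cmax,ss = C₀·R = 28 × 4/3 ≈ 37.333 mcg/mL.
Steady-state trough Cmin,ss = Cmax,ss·f ≈ 37.333 × 0.25 ≈ 9.333 mcg/mL.

9.3 mcg/mL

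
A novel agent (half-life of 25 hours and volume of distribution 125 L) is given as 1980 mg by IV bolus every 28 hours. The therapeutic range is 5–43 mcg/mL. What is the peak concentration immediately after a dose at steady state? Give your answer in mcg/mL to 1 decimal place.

29.3 mcg/mL

k = ln2/t½ = ln2/25 ≈ 0.027726 h⁻¹; fraction remaining f = e^(−kτ) = e^(−0.027726×28) ≈ 0.4601.
Accumulation ratio R = 1/(1 − f) ≈ 1/0.5399 ≈ 1.8522.
Each bolus raises the concentration by D/Vd = 1980/125 ≈ 15.840 mcg/mL.
Steady-state peak Cmax,ss = C₀·R ≈ 15.840 × 1.8522 ≈ 29.339 mcg/mL.
Peak 29.3 mcg/mL vs MTC 43 mcg/mL: below toxic threshold.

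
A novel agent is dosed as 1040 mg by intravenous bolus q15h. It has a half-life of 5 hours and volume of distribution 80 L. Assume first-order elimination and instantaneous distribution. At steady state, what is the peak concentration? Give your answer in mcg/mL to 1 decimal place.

14.9 mcg/mL

τ = 15 h = 3 half-lives, so f = (1/2)^3 = 0.125.
At steady state, R = 1/(1 − 0.125) = 8/7.
Single-dose peak C₀ = D/Vd = 1040/80 = 13 mcg/mL.
Steady-state peak Cmax,ss = C₀·R = 13 × 8/7 ≈ 14.857 mcg/mL.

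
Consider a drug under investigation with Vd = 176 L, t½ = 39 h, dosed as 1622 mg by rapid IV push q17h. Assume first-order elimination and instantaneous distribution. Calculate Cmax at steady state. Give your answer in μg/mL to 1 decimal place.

k = ln2/t½ = ln2/39 ≈ 0.017773 h⁻¹; fraction remaining f = e^(−kτ) = e^(−0.017773×17) ≈ 0.7392.
At steady state, accumulation factor R = 1/(1 − e^(−kτ)) ≈ 3.8344.
Single-dose peak C₀ = D/Vd = 1622/176 ≈ 9.216 μg/mL.
Steady-state peak Cmax,ss = C₀·R ≈ 9.216 × 3.8344 ≈ 35.338 μg/mL.

35.3 μg/mL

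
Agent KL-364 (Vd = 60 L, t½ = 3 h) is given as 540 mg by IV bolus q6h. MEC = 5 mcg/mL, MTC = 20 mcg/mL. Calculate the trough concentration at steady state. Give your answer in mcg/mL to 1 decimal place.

The dosing interval is 2 half-lives, so f = 2^(−2) = 0.25.
Accumulation ratio R = 1/(1 − f) = 1/0.75 = 4/3.
Single-dose peak C₀ = D/Vd = 540/60 = 9 mcg/mL.
Steady-state peak Cmax,ss = C₀·R = 9 × 4/3 ≈ 12.000 mcg/mL.
Steady-state trough Cmin,ss = Cmax,ss·f ≈ 12.000 × 0.25 ≈ 3.000 mcg/mL.
Trough 3.0 mcg/mL vs MEC 5 mcg/mL: subtherapeutic.

3.0 mcg/mL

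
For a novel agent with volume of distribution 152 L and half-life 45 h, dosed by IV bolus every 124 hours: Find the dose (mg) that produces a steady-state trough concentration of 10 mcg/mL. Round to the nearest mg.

8745 mg

τ/t½ = 124/45 ≈ 2.7556, so f = (1/2)^(124/45) ≈ 0.148080.
Cmin,ss = (D/Vd)·f/(1−f), so D = Cmin,ss·Vd·(1−f)/f.
D = 10 × 152 × (1−f)/f ≈ 10 × 152 × 5.75311 ≈ 8744.73 mg.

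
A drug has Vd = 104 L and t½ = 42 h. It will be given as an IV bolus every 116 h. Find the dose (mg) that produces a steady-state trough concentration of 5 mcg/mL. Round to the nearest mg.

3007 mg

τ/t½ = 116/42 ≈ 2.7619, so f = (1/2)^(116/42) ≈ 0.147429.
Cmin,ss = (D/Vd)·f/(1−f), so D = Cmin,ss·Vd·(1−f)/f.
D = 5 × 104 × (1−f)/f ≈ 5 × 104 × 5.78293 ≈ 3007.12 mg.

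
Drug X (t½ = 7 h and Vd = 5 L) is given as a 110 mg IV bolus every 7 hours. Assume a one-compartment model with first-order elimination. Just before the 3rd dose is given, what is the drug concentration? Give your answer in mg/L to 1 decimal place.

f = (1/2)^(τ/t½) = (1/2)^(7/7) ≈ 0.5000.
C₀ = D/Vd = 110/5 ≈ 22.000 mg/L.
Before the 3rd dose, 2 doses have been given. Superposition: Cmin = C₀·(f + f²).
≈ 22.000 × (0.5000 + 0.2500) ≈ 22.000 × 0.7500 ≈ 16.500 mg/L.

16.5 mg/L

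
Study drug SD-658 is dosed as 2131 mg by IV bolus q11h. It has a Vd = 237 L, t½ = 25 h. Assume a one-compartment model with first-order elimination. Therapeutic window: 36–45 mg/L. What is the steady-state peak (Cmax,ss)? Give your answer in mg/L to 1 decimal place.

k = ln2/t½ = ln2/25 ≈ 0.027726 h⁻¹; fraction remaining f = e^(−kτ) = e^(−0.027726×11) ≈ 0.7371.
At steady state, accumulation factor R = 1/(1 − e^(−kτ)) ≈ 3.8037.
Each bolus raises the concentration by D/Vd = 2131/237 ≈ 8.992 mg/L.
Steady-state peak Cmax,ss = C₀·R ≈ 8.992 × 3.8037 ≈ 34.203 mg/L.
Peak 34.2 mg/L vs MTC 45 mg/L: below toxic threshold.

34.2 mg/L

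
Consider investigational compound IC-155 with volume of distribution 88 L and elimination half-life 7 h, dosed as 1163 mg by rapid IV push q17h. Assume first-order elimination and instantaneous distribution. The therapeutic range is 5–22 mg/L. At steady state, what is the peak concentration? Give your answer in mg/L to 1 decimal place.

16.2 mg/L

τ/t½ = 17/7 ≈ 2.4286, so fraction remaining f = (1/2)^(17/7) ≈ 0.1857.
At steady state, accumulation factor R = 1/(1 − e^(−kτ)) ≈ 1.2280.
Each bolus raises the concentration by D/Vd = 1163/88 ≈ 13.216 mg/L.
Cmax,ss = C₀/(1 − f) ≈ 13.216/0.8143 ≈ 16.230 mg/L.
Peak 16.2 mg/L vs MTC 22 mg/L: below toxic threshold.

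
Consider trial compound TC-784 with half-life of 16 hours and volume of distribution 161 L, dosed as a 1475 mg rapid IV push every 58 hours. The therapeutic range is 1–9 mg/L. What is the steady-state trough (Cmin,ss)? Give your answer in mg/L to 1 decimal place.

0.8 mg/L

k = ln2/t½ = ln2/16 ≈ 0.043322 h⁻¹; fraction remaining f = e^(−kτ) = e^(−0.043322×58) ≈ 0.0811.
Each bolus raises the concentration by D/Vd = 1475/161 ≈ 9.161 mg/L.
Steady-state trough Cmin,ss = C₀·f/(1−f) ≈ 9.161 × 0.0811/0.9189 ≈ 0.809 mg/L.
Trough 0.8 mg/L vs MEC 1 mg/L: subtherapeutic.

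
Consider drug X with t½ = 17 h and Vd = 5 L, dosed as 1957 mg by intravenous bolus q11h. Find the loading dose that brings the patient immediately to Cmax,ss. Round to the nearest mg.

f = (1/2)^(11/17) ≈ 0.638581; accumulation ratio R = 1/(1−f) ≈ 2.76687.
Loading dose to hit Cmax,ss on first dose: D_load = D_maint·R ≈ 1957 × 2.76687 ≈ 5414.76 mg.

5415 mg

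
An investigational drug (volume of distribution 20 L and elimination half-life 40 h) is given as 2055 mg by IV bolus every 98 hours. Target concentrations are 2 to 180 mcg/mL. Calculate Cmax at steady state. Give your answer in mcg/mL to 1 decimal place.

k = ln2/t½ = ln2/40 ≈ 0.017329 h⁻¹; fraction remaining f = e^(−kτ) = e^(−0.017329×98) ≈ 0.1830.
At steady state, accumulation factor R = 1/(1 − e^(−kτ)) ≈ 1.2240.
Single-dose peak C₀ = D/Vd = 2055/20 ≈ 102.750 mcg/mL.
Steady-state peak Cmax,ss = C₀·R ≈ 102.750 × 1.2240 ≈ 125.766 mcg/mL.
Peak 125.8 mcg/mL vs MTC 180 mcg/mL: below toxic threshold.

125.8 mcg/mL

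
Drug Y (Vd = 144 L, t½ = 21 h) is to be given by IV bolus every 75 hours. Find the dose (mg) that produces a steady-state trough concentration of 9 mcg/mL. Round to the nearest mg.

14111 mg

τ/t½ = 75/21 ≈ 3.5714, so f = (1/2)^(75/21) ≈ 0.084119.
Cmin,ss = (D/Vd)·f/(1−f), so D = Cmin,ss·Vd·(1−f)/f.
D = 9 × 144 × (1−f)/f ≈ 9 × 144 × 10.88792 ≈ 14110.74 mg.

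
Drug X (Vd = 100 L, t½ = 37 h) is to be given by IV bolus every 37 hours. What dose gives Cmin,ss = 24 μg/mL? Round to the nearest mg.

τ/t½ = 37/37 ≈ 1, so f = (1/2)^(37/37) ≈ 0.500000.
Cmin,ss = (D/Vd)·f/(1−f), so D = Cmin,ss·Vd·(1−f)/f.
D = 24 × 100 × (1−f)/f ≈ 24 × 100 × 1.00000 ≈ 2400.00 mg.

2400 mg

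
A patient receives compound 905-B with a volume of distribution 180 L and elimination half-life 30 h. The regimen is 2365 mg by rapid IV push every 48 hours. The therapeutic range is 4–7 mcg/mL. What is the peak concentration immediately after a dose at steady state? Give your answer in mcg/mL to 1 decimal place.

19.6 mcg/mL

Over one 48-h interval, 48/30 ≈ 1.6 half-lives elapse, leaving f ≈ 0.3299 of each dose.
Accumulation ratio R = 1/(1 − f) ≈ 1/0.6701 ≈ 1.4923.
Single-dose peak C₀ = D/Vd = 2365/180 ≈ 13.139 mcg/mL.
Steady-state peak Cmax,ss = C₀·R ≈ 13.139 × 1.4923 ≈ 19.607 mcg/mL.
Peak 19.6 mcg/mL vs MTC 7 mcg/mL: exceeds toxic threshold.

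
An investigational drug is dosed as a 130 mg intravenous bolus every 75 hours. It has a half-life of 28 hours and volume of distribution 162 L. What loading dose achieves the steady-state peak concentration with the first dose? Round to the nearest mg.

154 mg

f = (1/2)^(75/28) ≈ 0.156196; accumulation ratio R = 1/(1−f) ≈ 1.18511.
Loading dose to hit Cmax,ss on first dose: D_load = D_maint·R ≈ 130 × 1.18511 ≈ 154.06 mg.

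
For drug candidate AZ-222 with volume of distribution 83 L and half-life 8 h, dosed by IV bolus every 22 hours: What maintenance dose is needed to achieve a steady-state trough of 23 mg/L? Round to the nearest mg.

τ/t½ = 22/8 ≈ 2.75, so f = (1/2)^(22/8) ≈ 0.148651.
Cmin,ss = (D/Vd)·f/(1−f), so D = Cmin,ss·Vd·(1−f)/f.
D = 23 × 83 × (1−f)/f ≈ 23 × 83 × 5.72717 ≈ 10933.17 mg.

10933 mg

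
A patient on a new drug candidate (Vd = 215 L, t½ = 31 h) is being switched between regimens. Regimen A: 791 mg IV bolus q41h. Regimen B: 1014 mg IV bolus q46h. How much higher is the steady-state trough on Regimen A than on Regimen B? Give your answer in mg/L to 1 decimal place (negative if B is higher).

Regimen A: f = (1/2)^(41/31) ≈ 0.3998; Cmin,ss = (791/215)·f/(1−f) ≈ 2.451 mg/L.
Regimen B: f = (1/2)^(46/31) ≈ 0.3575; Cmin,ss = (1014/215)·f/(1−f) ≈ 2.624 mg/L.
Difference ≈ 2.451 − 2.624 ≈ -0.173 mg/L.

-0.2 mg/L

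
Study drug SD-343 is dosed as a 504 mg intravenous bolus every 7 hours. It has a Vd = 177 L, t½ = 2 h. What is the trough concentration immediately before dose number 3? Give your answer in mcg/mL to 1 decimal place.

f = (1/2)^(τ/t½) = (1/2)^(7/2) ≈ 0.0884.
C₀ = D/Vd = 504/177 ≈ 2.847 mcg/mL.
Before the 3rd dose, 2 doses have been given. Superposition: Cmin = C₀·(f + f²).
≈ 2.847 × (0.0884 + 0.0078) ≈ 2.847 × 0.0962 ≈ 0.274 mcg/mL.

0.3 mcg/mL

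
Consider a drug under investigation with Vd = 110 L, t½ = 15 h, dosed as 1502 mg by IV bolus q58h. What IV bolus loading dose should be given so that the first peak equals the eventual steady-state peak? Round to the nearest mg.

f = (1/2)^(58/15) ≈ 0.068552; accumulation ratio R = 1/(1−f) ≈ 1.07360.
Loading dose to hit Cmax,ss on first dose: D_load = D_maint·R ≈ 1502 × 1.07360 ≈ 1612.55 mg.

1613 mg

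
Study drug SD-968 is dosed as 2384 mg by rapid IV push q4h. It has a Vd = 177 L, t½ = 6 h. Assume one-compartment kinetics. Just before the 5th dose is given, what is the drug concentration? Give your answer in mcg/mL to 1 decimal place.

f = (1/2)^(τ/t½) = (1/2)^(4/6) ≈ 0.6300.
C₀ = D/Vd = 2384/177 ≈ 13.469 mcg/mL.
Before the 5th dose, 4 doses have been given. Superposition: Cmin = C₀·(f + f² + … + f^4).
≈ 13.469 × (0.6300 + 0.3969 + 0.2500 + 0.1575) ≈ 13.469 × 1.4344 ≈ 19.320 mcg/mL.

19.3 mcg/mL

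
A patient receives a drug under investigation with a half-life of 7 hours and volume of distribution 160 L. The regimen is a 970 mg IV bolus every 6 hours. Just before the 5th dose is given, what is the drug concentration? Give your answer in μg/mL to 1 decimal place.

6.8 μg/mL

f = (1/2)^(τ/t½) = (1/2)^(6/7) ≈ 0.5520.
C₀ = D/Vd = 970/160 ≈ 6.062 μg/mL.
Before the 5th dose, 4 doses have been given. Superposition: Cmin = C₀·(f + f² + … + f^4).
≈ 6.062 × (0.5520 + 0.3047 + 0.1682 + 0.0928) ≈ 6.062 × 1.1177 ≈ 6.775 μg/mL.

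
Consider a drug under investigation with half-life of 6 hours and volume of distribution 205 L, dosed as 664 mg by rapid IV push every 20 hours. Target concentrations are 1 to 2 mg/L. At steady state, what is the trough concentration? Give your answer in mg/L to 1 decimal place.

Over one 20-h interval, 20/6 ≈ 3.3333 half-lives elapse, leaving f ≈ 0.0992 of each dose.
Each bolus raises the concentration by D/Vd = 664/205 ≈ 3.239 mg/L.
Steady-state trough Cmin,ss = C₀·f/(1−f) ≈ 3.239 × 0.0992/0.9008 ≈ 0.357 mg/L.
Trough 0.4 mg/L vs MEC 1 mg/L: subtherapeutic.

0.4 mg/L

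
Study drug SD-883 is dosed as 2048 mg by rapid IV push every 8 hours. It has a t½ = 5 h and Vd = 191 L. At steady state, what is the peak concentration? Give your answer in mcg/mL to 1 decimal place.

τ/t½ = 8/5 ≈ 1.6, so fraction remaining f = (1/2)^(8/5) ≈ 0.3299.
Accumulation ratio R = 1/(1 − f) ≈ 1/0.6701 ≈ 1.4923.
Single-dose peak C₀ = D/Vd = 2048/191 ≈ 10.723 mcg/mL.
Steady-state peak Cmax,ss = C₀·R ≈ 10.723 × 1.4923 ≈ 16.002 mcg/mL.

16.0 mcg/mL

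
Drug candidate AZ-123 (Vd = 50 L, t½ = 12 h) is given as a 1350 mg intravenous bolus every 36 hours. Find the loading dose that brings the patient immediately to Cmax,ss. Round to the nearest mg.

1543 mg

f = (1/2)^(36/12) ≈ 0.125000; accumulation ratio R = 1/(1−f) ≈ 1.14286.
Loading dose to hit Cmax,ss on first dose: D_load = D_maint·R ≈ 1350 × 1.14286 ≈ 1542.86 mg.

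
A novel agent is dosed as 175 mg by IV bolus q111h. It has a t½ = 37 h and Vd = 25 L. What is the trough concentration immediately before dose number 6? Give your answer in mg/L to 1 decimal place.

f = (1/2)^(τ/t½) = (1/2)^(111/37) ≈ 0.1250.
C₀ = D/Vd = 175/25 ≈ 7.000 mg/L.
Before the 6th dose, 5 doses have been given. Superposition: Cmin = C₀·(f + f² + … + f^5).
≈ 7.000 × (0.1250 + 0.0156 + 0.0020 + 0.0002 + 0.0000) ≈ 7.000 × 0.1428 ≈ 1.000 mg/L.

1.0 mg/L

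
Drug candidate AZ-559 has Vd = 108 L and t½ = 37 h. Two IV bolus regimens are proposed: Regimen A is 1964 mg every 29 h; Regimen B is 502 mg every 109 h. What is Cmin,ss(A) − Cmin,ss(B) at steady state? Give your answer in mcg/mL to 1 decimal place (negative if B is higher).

24.5 mcg/mL

Regimen A: f = (1/2)^(29/37) ≈ 0.5808; Cmin,ss = (1964/108)·f/(1−f) ≈ 25.196 mcg/mL.
Regimen B: f = (1/2)^(109/37) ≈ 0.1298; Cmin,ss = (502/108)·f/(1−f) ≈ 0.693 mcg/mL.
Difference ≈ 25.196 − 0.693 ≈ 24.503 mcg/mL.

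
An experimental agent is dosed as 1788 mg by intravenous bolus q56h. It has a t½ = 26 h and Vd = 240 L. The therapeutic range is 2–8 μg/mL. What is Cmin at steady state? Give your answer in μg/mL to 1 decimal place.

2.2 μg/mL

k = ln2/t½ = ln2/26 ≈ 0.026660 h⁻¹; fraction remaining f = e^(−kτ) = e^(−0.026660×56) ≈ 0.2247.
Accumulation ratio R = 1/(1 − f) ≈ 1/0.7753 ≈ 1.2898.
Single-dose peak C₀ = D/Vd = 1788/240 ≈ 7.450 μg/mL.
Cmax,ss = C₀/(1 − f) ≈ 7.450/0.7753 ≈ 9.609 μg/mL.
Steady-state trough Cmin,ss = Cmax,ss·f ≈ 9.609 × 0.2247 ≈ 2.159 μg/mL.
Trough 2.2 μg/mL vs MEC 2 μg/mL: adequate.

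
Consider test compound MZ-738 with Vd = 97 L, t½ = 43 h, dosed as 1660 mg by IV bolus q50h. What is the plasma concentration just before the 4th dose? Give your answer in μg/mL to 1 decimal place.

12.6 μg/mL

f = (1/2)^(τ/t½) = (1/2)^(50/43) ≈ 0.4466.
C₀ = D/Vd = 1660/97 ≈ 17.113 μg/mL.
Before the 4th dose, 3 doses have been given. Superposition: Cmin = C₀·(f + f² + … + f^3).
≈ 17.113 × (0.4466 + 0.1995 + 0.0891) ≈ 17.113 × 0.7352 ≈ 12.581 μg/mL.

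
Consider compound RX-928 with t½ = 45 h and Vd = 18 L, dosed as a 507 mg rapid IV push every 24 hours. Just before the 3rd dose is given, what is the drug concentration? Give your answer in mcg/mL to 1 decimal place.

f = (1/2)^(τ/t½) = (1/2)^(24/45) ≈ 0.6910.
C₀ = D/Vd = 507/18 ≈ 28.167 mcg/mL.
Before the 3rd dose, 2 doses have been given. Superposition: Cmin = C₀·(f + f²).
≈ 28.167 × (0.6910 + 0.4775) ≈ 28.167 × 1.1685 ≈ 32.913 mcg/mL.

32.9 mcg/mL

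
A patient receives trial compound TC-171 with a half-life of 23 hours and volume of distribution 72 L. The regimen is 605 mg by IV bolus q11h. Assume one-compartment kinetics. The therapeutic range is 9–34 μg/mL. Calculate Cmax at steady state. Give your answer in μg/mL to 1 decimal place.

k = ln2/t½ = ln2/23 ≈ 0.030137 h⁻¹; fraction remaining f = e^(−kτ) = e^(−0.030137×11) ≈ 0.7178.
At steady state, accumulation factor R = 1/(1 − e^(−kτ)) ≈ 3.5436.
Each bolus raises the concentration by D/Vd = 605/72 ≈ 8.403 μg/mL.
Steady-state peak Cmax,ss = C₀·R ≈ 8.403 × 3.5436 ≈ 29.777 μg/mL.
Peak 29.8 μg/mL vs MTC 34 μg/mL: below toxic threshold.

29.8 μg/mL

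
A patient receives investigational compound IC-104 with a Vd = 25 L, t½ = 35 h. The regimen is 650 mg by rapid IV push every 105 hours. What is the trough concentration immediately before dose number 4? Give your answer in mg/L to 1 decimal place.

3.7 mg/L

f = (1/2)^(τ/t½) = (1/2)^(105/35) ≈ 0.1250.
C₀ = D/Vd = 650/25 ≈ 26.000 mg/L.
Before the 4th dose, 3 doses have been given. Superposition: Cmin = C₀·(f + f² + … + f^3).
≈ 26.000 × (0.1250 + 0.0156 + 0.0020) ≈ 26.000 × 0.1426 ≈ 3.708 mg/L.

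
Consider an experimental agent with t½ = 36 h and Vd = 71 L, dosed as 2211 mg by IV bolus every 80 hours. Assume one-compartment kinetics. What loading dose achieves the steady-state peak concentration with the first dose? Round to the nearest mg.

f = (1/2)^(80/36) ≈ 0.214311; accumulation ratio R = 1/(1−f) ≈ 1.27277.
Loading dose to hit Cmax,ss on first dose: D_load = D_maint·R ≈ 2211 × 1.27277 ≈ 2814.09 mg.

2814 mg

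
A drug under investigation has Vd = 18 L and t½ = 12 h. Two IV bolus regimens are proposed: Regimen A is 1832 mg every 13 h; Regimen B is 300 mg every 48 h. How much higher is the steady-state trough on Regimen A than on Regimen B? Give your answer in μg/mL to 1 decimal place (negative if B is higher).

Regimen A: f = (1/2)^(13/12) ≈ 0.4719; Cmin,ss = (1832/18)·f/(1−f) ≈ 90.947 μg/mL.
Regimen B: f = (1/2)^(48/12) ≈ 0.0625; Cmin,ss = (300/18)·f/(1−f) ≈ 1.111 μg/mL.
Difference ≈ 90.947 − 1.111 ≈ 89.836 μg/mL.

89.8 μg/mL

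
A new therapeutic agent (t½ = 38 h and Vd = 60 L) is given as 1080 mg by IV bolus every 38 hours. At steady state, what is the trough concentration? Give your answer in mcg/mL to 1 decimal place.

τ = 38 h = 1 half-life, so f = (1/2)^1 = 0.5.
At steady state, R = 1/(1 − 0.5) = 2/1.
Single-dose peak C₀ = D/Vd = 1080/60 = 18 mcg/mL.
Steady-state peak Cmax,ss = C₀·R = 18 × 2/1 ≈ 36.000 mcg/mL.
Steady-state trough Cmin,ss = Cmax,ss·f ≈ 36.000 × 0.5 ≈ 18.000 mcg/mL.

18.0 mcg/mL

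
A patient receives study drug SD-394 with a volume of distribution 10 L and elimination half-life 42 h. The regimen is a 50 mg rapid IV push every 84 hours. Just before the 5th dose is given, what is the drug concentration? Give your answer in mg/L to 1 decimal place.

1.7 mg/L

f = (1/2)^(τ/t½) = (1/2)^(84/42) ≈ 0.2500.
C₀ = D/Vd = 50/10 ≈ 5.000 mg/L.
Before the 5th dose, 4 doses have been given. Superposition: Cmin = C₀·(f + f² + … + f^4).
≈ 5.000 × (0.2500 + 0.0625 + 0.0156 + 0.0039) ≈ 5.000 × 0.3320 ≈ 1.660 mg/L.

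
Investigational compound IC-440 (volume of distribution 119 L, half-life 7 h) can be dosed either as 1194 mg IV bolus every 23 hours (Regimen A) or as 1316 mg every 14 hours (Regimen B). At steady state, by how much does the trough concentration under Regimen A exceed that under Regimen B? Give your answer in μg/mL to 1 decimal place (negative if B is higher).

-2.5 μg/mL

Regimen A: f = (1/2)^(23/7) ≈ 0.1025; Cmin,ss = (1194/119)·f/(1−f) ≈ 1.146 μg/mL.
Regimen B: f = (1/2)^(14/7) ≈ 0.2500; Cmin,ss = (1316/119)·f/(1−f) ≈ 3.686 μg/mL.
Difference ≈ 1.146 − 3.686 ≈ -2.540 μg/mL.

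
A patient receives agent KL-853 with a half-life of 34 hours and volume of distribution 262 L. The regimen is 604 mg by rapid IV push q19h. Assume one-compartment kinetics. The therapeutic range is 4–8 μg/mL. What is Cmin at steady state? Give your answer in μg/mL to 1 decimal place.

4.9 μg/mL

τ/t½ = 19/34 ≈ 0.55882, so fraction remaining f = (1/2)^(19/34) ≈ 0.6789.
Each bolus raises the concentration by D/Vd = 604/262 ≈ 2.305 μg/mL.
Steady-state trough Cmin,ss = C₀·f/(1−f) ≈ 2.305 × 0.6789/0.3211 ≈ 4.873 μg/mL.
Trough 4.9 μg/mL vs MEC 4 μg/mL: adequate.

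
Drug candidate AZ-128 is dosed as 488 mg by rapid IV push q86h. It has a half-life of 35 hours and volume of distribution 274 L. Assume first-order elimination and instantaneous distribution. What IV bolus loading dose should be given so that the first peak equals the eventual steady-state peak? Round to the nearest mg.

f = (1/2)^(86/35) ≈ 0.182107; accumulation ratio R = 1/(1−f) ≈ 1.22265.
Loading dose to hit Cmax,ss on first dose: D_load = D_maint·R ≈ 488 × 1.22265 ≈ 596.65 mg.

597 mg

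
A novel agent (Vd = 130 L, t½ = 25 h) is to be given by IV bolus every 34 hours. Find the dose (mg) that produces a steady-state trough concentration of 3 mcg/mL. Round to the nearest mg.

τ/t½ = 34/25 ≈ 1.36, so f = (1/2)^(34/25) ≈ 0.389582.
Cmin,ss = (D/Vd)·f/(1−f), so D = Cmin,ss·Vd·(1−f)/f.
D = 3 × 130 × (1−f)/f ≈ 3 × 130 × 1.56685 ≈ 611.07 mg.

611 mg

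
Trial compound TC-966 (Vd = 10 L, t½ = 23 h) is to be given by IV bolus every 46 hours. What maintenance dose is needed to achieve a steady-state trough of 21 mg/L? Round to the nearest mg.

630 mg

τ/t½ = 46/23 ≈ 2, so f = (1/2)^(46/23) ≈ 0.250000.
Cmin,ss = (D/Vd)·f/(1−f), so D = Cmin,ss·Vd·(1−f)/f.
D = 21 × 10 × (1−f)/f ≈ 21 × 10 × 3.00000 ≈ 630.00 mg.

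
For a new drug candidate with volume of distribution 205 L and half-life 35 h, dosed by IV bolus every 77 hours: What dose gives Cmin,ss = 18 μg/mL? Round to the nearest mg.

13265 mg

τ/t½ = 77/35 ≈ 2.2, so f = (1/2)^(77/35) ≈ 0.217638.
Cmin,ss = (D/Vd)·f/(1−f), so D = Cmin,ss·Vd·(1−f)/f.
D = 18 × 205 × (1−f)/f ≈ 18 × 205 × 3.59479 ≈ 13264.78 mg.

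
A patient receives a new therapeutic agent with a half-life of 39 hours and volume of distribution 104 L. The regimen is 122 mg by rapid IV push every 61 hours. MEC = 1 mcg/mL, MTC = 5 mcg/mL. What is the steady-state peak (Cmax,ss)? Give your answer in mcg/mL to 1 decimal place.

Over one 61-h interval, 61/39 ≈ 1.5641 half-lives elapse, leaving f ≈ 0.3382 of each dose.
At steady state, accumulation factor R = 1/(1 − e^(−kτ)) ≈ 1.5110.
Single-dose peak C₀ = D/Vd = 122/104 ≈ 1.173 mcg/mL.
Steady-state peak Cmax,ss = C₀·R ≈ 1.173 × 1.5110 ≈ 1.772 mcg/mL.
Peak 1.8 mcg/mL vs MTC 5 mcg/mL: below toxic threshold.

1.8 mcg/mL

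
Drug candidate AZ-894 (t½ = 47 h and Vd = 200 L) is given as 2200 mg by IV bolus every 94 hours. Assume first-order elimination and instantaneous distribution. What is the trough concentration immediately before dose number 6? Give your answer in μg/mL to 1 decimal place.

f = (1/2)^(τ/t½) = (1/2)^(94/47) ≈ 0.2500.
C₀ = D/Vd = 2200/200 ≈ 11.000 μg/mL.
Before the 6th dose, 5 doses have been given. Superposition: Cmin = C₀·(f + f² + … + f^5).
≈ 11.000 × (0.2500 + 0.0625 + 0.0156 + 0.0039 + 0.0010) ≈ 11.000 × 0.3330 ≈ 3.663 μg/mL.

3.7 μg/mL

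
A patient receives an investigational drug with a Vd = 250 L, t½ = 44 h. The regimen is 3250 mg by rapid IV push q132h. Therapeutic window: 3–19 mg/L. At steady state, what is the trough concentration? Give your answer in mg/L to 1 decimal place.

1.9 mg/L

The dosing interval is 3 half-lives, so f = 2^(−3) = 0.125.
At steady state, R = 1/(1 − 0.125) = 8/7.
Single-dose peak C₀ = D/Vd = 3250/250 = 13 mg/L.
Steady-state peak Cmax,ss = C₀·R = 13 × 8/7 ≈ 14.857 mg/L.
Steady-state trough Cmin,ss = Cmax,ss·f ≈ 14.857 × 0.125 ≈ 1.857 mg/L.
Trough 1.9 mg/L vs MEC 3 mg/L: subtherapeutic.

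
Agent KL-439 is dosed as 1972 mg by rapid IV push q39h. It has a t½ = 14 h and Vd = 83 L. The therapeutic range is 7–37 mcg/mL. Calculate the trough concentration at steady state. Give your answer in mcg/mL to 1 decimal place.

4.0 mcg/mL

Over one 39-h interval, 39/14 ≈ 2.7857 half-lives elapse, leaving f ≈ 0.1450 of each dose.
At steady state, accumulation factor R = 1/(1 − e^(−kτ)) ≈ 1.1696.
Each bolus raises the concentration by D/Vd = 1972/83 ≈ 23.759 mcg/mL.
Steady-state peak Cmax,ss = C₀·R ≈ 23.759 × 1.1696 ≈ 27.789 mcg/mL.
Steady-state trough Cmin,ss = Cmax,ss·f ≈ 27.789 × 0.1450 ≈ 4.029 mcg/mL.
Trough 4.0 mcg/mL vs MEC 7 mcg/mL: subtherapeutic.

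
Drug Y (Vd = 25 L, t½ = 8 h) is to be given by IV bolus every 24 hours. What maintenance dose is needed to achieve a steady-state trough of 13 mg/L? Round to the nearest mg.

2275 mg

τ/t½ = 24/8 ≈ 3, so f = (1/2)^(24/8) ≈ 0.125000.
Cmin,ss = (D/Vd)·f/(1−f), so D = Cmin,ss·Vd·(1−f)/f.
D = 13 × 25 × (1−f)/f ≈ 13 × 25 × 7.00000 ≈ 2275.00 mg.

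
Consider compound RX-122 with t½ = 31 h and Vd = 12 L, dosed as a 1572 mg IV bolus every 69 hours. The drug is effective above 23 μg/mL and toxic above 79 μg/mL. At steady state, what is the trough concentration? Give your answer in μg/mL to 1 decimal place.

Over one 69-h interval, 69/31 ≈ 2.2258 half-lives elapse, leaving f ≈ 0.2138 of each dose.
Accumulation ratio R = 1/(1 − f) ≈ 1/0.7862 ≈ 1.2719.
Single-dose peak C₀ = D/Vd = 1572/12 ≈ 131.000 μg/mL.
Steady-state peak Cmax,ss = C₀·R ≈ 131.000 × 1.2719 ≈ 166.619 μg/mL.
Steady-state trough Cmin,ss = Cmax,ss·f ≈ 166.619 × 0.2138 ≈ 35.623 μg/mL.
Trough 35.6 μg/mL vs MEC 23 μg/mL: adequate.

35.6 μg/mL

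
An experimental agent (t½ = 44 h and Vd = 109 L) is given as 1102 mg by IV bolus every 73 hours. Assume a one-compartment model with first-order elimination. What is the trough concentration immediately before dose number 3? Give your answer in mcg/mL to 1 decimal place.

4.2 mcg/mL

f = (1/2)^(τ/t½) = (1/2)^(73/44) ≈ 0.3166.
C₀ = D/Vd = 1102/109 ≈ 10.110 mcg/mL.
Before the 3rd dose, 2 doses have been given. Superposition: Cmin = C₀·(f + f²).
≈ 10.110 × (0.3166 + 0.1002) ≈ 10.110 × 0.4168 ≈ 4.214 mcg/mL.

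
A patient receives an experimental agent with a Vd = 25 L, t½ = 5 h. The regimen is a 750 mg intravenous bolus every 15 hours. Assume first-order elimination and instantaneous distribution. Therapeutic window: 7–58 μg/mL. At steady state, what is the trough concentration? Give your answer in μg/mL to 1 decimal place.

4.3 μg/mL

The dosing interval is 3 half-lives, so f = 2^(−3) = 0.125.
At steady state, R = 1/(1 − 0.125) = 8/7.
Single-dose peak C₀ = D/Vd = 750/25 = 30 μg/mL.
Steady-state peak Cmax,ss = C₀·R = 30 × 8/7 ≈ 34.286 μg/mL.
Steady-state trough Cmin,ss = Cmax,ss·f ≈ 34.286 × 0.125 ≈ 4.286 μg/mL.
Trough 4.3 μg/mL vs MEC 7 μg/mL: subtherapeutic.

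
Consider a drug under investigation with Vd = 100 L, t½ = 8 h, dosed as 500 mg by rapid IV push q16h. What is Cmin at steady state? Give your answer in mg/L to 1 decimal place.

1.7 mg/L

τ = 16 h = 2 half-lives, so f = (1/2)^2 = 0.25.
Accumulation ratio R = 1/(1 − f) = 1/0.75 = 4/3.
Single-dose peak C₀ = D/Vd = 500/100 = 5 mg/L.
Steady-state peak Cmax,ss = C₀·R = 5 × 4/3 ≈ 6.667 mg/L.
Steady-state trough Cmin,ss = Cmax,ss·f ≈ 6.667 × 0.25 ≈ 1.667 mg/L.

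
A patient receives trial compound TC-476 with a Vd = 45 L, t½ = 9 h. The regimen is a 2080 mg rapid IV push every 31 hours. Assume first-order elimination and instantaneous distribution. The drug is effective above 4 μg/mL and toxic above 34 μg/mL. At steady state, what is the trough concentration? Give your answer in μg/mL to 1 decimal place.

4.7 μg/mL

k = ln2/t½ = ln2/9 ≈ 0.077016 h⁻¹; fraction remaining f = e^(−kτ) = e^(−0.077016×31) ≈ 0.0919.
Single-dose peak C₀ = D/Vd = 2080/45 ≈ 46.222 μg/mL.
Steady-state trough Cmin,ss = C₀·f/(1−f) ≈ 46.222 × 0.0919/0.9081 ≈ 4.678 μg/mL.
Trough 4.7 μg/mL vs MEC 4 μg/mL: adequate.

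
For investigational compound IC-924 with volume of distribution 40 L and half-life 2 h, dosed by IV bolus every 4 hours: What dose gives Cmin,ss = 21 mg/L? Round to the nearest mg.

2520 mg

τ/t½ = 4/2 ≈ 2, so f = (1/2)^(4/2) ≈ 0.250000.
Cmin,ss = (D/Vd)·f/(1−f), so D = Cmin,ss·Vd·(1−f)/f.
D = 21 × 40 × (1−f)/f ≈ 21 × 40 × 3.00000 ≈ 2520.00 mg.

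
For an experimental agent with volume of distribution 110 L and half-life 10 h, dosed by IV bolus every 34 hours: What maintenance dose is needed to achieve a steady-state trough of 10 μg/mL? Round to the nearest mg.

τ/t½ = 34/10 ≈ 3.4, so f = (1/2)^(34/10) ≈ 0.094732.
Cmin,ss = (D/Vd)·f/(1−f), so D = Cmin,ss·Vd·(1−f)/f.
D = 10 × 110 × (1−f)/f ≈ 10 × 110 × 9.55610 ≈ 10511.71 mg.

10512 mg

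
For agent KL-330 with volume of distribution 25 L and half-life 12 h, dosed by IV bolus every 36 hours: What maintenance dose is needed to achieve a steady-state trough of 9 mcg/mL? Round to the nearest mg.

τ/t½ = 36/12 ≈ 3, so f = (1/2)^(36/12) ≈ 0.125000.
Cmin,ss = (D/Vd)·f/(1−f), so D = Cmin,ss·Vd·(1−f)/f.
D = 9 × 25 × (1−f)/f ≈ 9 × 25 × 7.00000 ≈ 1575.00 mg.

1575 mg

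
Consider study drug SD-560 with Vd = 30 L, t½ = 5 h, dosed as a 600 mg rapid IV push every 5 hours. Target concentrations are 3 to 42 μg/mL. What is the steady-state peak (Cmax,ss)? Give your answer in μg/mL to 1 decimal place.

τ = 5 h = 1 half-life, so f = (1/2)^1 = 0.5.
At steady state, R = 1/(1 − 0.5) = 2/1.
Single-dose peak C₀ = D/Vd = 600/30 = 20 μg/mL.
Steady-state peak Cmax,ss = C₀·R = 20 × 2/1 ≈ 40.000 μg/mL.
Peak 40.0 μg/mL vs MTC 42 μg/mL: below toxic threshold.

40.0 μg/mL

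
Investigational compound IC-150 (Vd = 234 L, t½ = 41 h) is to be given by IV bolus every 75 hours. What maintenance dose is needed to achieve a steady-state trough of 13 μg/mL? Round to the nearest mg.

7768 mg

τ/t½ = 75/41 ≈ 1.8293, so f = (1/2)^(75/41) ≈ 0.281407.
Cmin,ss = (D/Vd)·f/(1−f), so D = Cmin,ss·Vd·(1−f)/f.
D = 13 × 234 × (1−f)/f ≈ 13 × 234 × 2.55357 ≈ 7767.96 mg.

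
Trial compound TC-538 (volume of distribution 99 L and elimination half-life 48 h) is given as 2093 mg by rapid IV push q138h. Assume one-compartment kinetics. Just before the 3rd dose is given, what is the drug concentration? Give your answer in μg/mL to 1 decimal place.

f = (1/2)^(τ/t½) = (1/2)^(138/48) ≈ 0.1363.
C₀ = D/Vd = 2093/99 ≈ 21.141 μg/mL.
Before the 3rd dose, 2 doses have been given. Superposition: Cmin = C₀·(f + f²).
≈ 21.141 × (0.1363 + 0.0186) ≈ 21.141 × 0.1549 ≈ 3.275 μg/mL.

3.3 μg/mL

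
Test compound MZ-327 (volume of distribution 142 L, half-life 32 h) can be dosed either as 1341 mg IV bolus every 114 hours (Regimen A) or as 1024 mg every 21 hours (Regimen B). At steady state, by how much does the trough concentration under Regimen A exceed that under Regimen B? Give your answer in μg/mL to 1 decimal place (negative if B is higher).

Regimen A: f = (1/2)^(114/32) ≈ 0.0846; Cmin,ss = (1341/142)·f/(1−f) ≈ 0.873 μg/mL.
Regimen B: f = (1/2)^(21/32) ≈ 0.6345; Cmin,ss = (1024/142)·f/(1−f) ≈ 12.519 μg/mL.
Difference ≈ 0.873 − 12.519 ≈ -11.646 μg/mL.

-11.6 μg/mL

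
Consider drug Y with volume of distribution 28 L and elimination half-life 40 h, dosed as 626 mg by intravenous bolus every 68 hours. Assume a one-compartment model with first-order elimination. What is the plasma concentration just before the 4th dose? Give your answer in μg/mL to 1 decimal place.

f = (1/2)^(τ/t½) = (1/2)^(68/40) ≈ 0.3078.
C₀ = D/Vd = 626/28 ≈ 22.357 μg/mL.
Before the 4th dose, 3 doses have been given. Superposition: Cmin = C₀·(f + f² + … + f^3).
≈ 22.357 × (0.3078 + 0.0947 + 0.0292) ≈ 22.357 × 0.4317 ≈ 9.652 μg/mL.

9.7 μg/mL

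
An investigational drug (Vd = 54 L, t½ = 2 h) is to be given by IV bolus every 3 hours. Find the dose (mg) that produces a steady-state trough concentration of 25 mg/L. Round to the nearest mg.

τ/t½ = 3/2 ≈ 1.5, so f = (1/2)^(3/2) ≈ 0.353553.
Cmin,ss = (D/Vd)·f/(1−f), so D = Cmin,ss·Vd·(1−f)/f.
D = 25 × 54 × (1−f)/f ≈ 25 × 54 × 1.82843 ≈ 2468.38 mg.

2468 mg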